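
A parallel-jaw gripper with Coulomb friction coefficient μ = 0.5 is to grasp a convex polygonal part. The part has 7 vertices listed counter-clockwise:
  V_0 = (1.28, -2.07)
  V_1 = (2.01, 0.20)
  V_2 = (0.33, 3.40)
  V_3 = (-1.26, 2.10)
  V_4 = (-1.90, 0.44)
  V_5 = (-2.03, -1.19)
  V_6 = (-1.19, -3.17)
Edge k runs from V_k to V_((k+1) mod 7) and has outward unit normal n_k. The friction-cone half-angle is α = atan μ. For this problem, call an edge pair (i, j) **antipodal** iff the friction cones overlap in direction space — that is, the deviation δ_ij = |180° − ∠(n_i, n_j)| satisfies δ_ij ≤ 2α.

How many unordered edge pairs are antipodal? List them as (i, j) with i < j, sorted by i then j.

α = atan 0.5 = 26.57°;  2α = 53.13°
n_0 = (+0.9520, -0.3061)
n_1 = (+0.8854, +0.4648)
n_2 = (-0.6330, +0.7742)
n_3 = (-0.9331, +0.3597)
n_4 = (-0.9968, +0.0795)
n_5 = (-0.9206, -0.3905)
n_6 = (+0.4068, -0.9135)
  (0,1): δ = 134.47°  ·
  (0,2): δ = 32.90°  ✓
  (0,3): δ = 3.26°  ✓
  (0,4): δ = 13.27°  ✓
  (0,5): δ = 40.82°  ✓
  (0,6): δ = 131.83°  ·
  (1,2): δ = 78.43°  ·
  (1,3): δ = 48.78°  ✓
  (1,4): δ = 32.26°  ✓
  (1,5): δ = 4.71°  ✓
  (1,6): δ = 86.31°  ·
  (2,3): δ = 150.35°  ·
  (2,4): δ = 133.83°  ·
  (2,5): δ = 106.28°  ·
  (2,6): δ = 15.26°  ✓
  (3,4): δ = 163.48°  ·
  (3,5): δ = 135.93°  ·
  (3,6): δ = 44.91°  ✓
  (4,5): δ = 152.45°  ·
  (4,6): δ = 61.43°  ·
  (5,6): δ = 88.98°  ·
antipodal pairs: 9

count = 9; pairs: (0,2), (0,3), (0,4), (0,5), (1,3), (1,4), (1,5), (2,6), (3,6)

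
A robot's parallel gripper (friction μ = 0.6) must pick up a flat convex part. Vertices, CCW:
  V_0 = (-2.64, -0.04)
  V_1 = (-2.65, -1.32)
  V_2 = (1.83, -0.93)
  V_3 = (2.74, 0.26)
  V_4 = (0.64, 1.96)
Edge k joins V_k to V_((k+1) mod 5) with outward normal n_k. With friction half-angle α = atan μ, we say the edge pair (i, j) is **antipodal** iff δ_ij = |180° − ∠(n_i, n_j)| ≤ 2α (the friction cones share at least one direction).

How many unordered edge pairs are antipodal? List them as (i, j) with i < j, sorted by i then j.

α = atan 0.6 = 30.96°;  2α = 61.93°
n_0 = (-1.0000, +0.0078)
n_1 = (+0.0867, -0.9962)
n_2 = (+0.7944, -0.6075)
n_3 = (+0.6292, +0.7772)
n_4 = (-0.5206, +0.8538)
  (0,1): δ = 84.58°  ·
  (0,2): δ = 36.96°  ✓
  (0,3): δ = 51.46°  ✓
  (0,4): δ = 121.82°  ·
  (1,2): δ = 132.38°  ·
  (1,3): δ = 43.97°  ✓
  (1,4): δ = 26.40°  ✓
  (2,3): δ = 91.59°  ·
  (2,4): δ = 21.22°  ✓
  (3,4): δ = 109.64°  ·
antipodal pairs: 5

count = 5; pairs: (0,2), (0,3), (1,3), (1,4), (2,4)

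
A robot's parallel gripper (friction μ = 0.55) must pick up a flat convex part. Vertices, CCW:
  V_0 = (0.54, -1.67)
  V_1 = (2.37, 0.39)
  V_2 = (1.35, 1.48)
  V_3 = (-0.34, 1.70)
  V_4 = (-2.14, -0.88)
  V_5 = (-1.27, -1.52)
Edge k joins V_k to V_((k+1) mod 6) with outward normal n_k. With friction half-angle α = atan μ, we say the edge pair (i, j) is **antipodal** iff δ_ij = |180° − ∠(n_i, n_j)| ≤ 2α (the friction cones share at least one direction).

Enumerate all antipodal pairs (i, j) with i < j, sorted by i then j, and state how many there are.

α = atan 0.55 = 28.81°;  2α = 57.62°
n_0 = (+0.7476, -0.6641)
n_1 = (+0.7302, +0.6833)
n_2 = (+0.1291, +0.9916)
n_3 = (-0.8201, +0.5722)
n_4 = (-0.5926, -0.8055)
n_5 = (-0.0826, -0.9966)
  (0,1): δ = 95.28°  ·
  (0,2): δ = 55.80°  ✓
  (0,3): δ = 6.71°  ✓
  (0,4): δ = 95.28°  ·
  (0,5): δ = 126.88°  ·
  (1,2): δ = 140.52°  ·
  (1,3): δ = 78.00°  ·
  (1,4): δ = 10.56°  ✓
  (1,5): δ = 42.16°  ✓
  (2,3): δ = 117.49°  ·
  (2,4): δ = 28.92°  ✓
  (2,5): δ = 2.68°  ✓
  (3,4): δ = 91.44°  ·
  (3,5): δ = 59.83°  ·
  (4,5): δ = 148.40°  ·
antipodal pairs: 6

count = 6; pairs: (0,2), (0,3), (1,4), (1,5), (2,4), (2,5)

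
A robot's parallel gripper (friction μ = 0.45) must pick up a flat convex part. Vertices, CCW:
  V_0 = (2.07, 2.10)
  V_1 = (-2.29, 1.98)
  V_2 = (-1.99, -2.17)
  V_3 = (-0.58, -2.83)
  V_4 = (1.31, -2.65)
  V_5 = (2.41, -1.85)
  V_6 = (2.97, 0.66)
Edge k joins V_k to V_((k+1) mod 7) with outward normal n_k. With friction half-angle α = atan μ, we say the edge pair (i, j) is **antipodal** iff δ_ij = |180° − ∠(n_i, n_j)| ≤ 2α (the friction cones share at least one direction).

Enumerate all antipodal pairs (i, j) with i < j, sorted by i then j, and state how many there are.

α = atan 0.45 = 24.23°;  2α = 48.46°
n_0 = (-0.0275, +0.9996)
n_1 = (-0.9974, -0.0721)
n_2 = (-0.4239, -0.9057)
n_3 = (+0.0948, -0.9955)
n_4 = (+0.5882, -0.8087)
n_5 = (+0.9760, -0.2178)
n_6 = (+0.8480, +0.5300)
  (0,1): δ = 87.44°  ·
  (0,2): δ = 26.66°  ✓
  (0,3): δ = 3.86°  ✓
  (0,4): δ = 34.45°  ✓
  (0,5): δ = 75.85°  ·
  (0,6): δ = 120.43°  ·
  (1,2): δ = 119.22°  ·
  (1,3): δ = 88.69°  ·
  (1,4): δ = 58.11°  ·
  (1,5): δ = 16.71°  ✓
  (1,6): δ = 27.87°  ✓
  (2,3): δ = 149.48°  ·
  (2,4): δ = 118.89°  ·
  (2,5): δ = 77.49°  ·
  (2,6): δ = 32.91°  ✓
  (3,4): δ = 149.41°  ·
  (3,5): δ = 108.02°  ·
  (3,6): δ = 63.43°  ·
  (4,5): δ = 138.60°  ·
  (4,6): δ = 94.02°  ·
  (5,6): δ = 135.42°  ·
antipodal pairs: 6

count = 6; pairs: (0,2), (0,3), (0,4), (1,5), (1,6), (2,6)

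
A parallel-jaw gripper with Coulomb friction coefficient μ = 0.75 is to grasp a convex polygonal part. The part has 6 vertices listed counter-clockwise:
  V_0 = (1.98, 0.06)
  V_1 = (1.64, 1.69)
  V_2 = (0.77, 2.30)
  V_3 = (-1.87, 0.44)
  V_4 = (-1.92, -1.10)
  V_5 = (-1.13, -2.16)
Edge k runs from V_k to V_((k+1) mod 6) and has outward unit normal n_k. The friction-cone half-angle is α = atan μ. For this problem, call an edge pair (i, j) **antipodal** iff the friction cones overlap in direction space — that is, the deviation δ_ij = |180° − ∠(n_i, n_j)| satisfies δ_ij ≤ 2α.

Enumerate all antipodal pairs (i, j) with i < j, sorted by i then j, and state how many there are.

α = atan 0.75 = 36.87°;  2α = 73.74°
n_0 = (+0.9789, +0.2042)
n_1 = (+0.5741, +0.8188)
n_2 = (-0.5760, +0.8175)
n_3 = (-0.9995, +0.0325)
n_4 = (-0.8018, -0.5976)
n_5 = (+0.5810, -0.8139)
  (0,1): δ = 136.82°  ·
  (0,2): δ = 66.62°  ✓
  (0,3): δ = 13.64°  ✓
  (0,4): δ = 24.91°  ✓
  (0,5): δ = 113.74°  ·
  (1,2): δ = 109.80°  ·
  (1,3): δ = 56.82°  ✓
  (1,4): δ = 18.27°  ✓
  (1,5): δ = 70.56°  ✓
  (2,3): δ = 127.03°  ·
  (2,4): δ = 88.47°  ·
  (2,5): δ = 0.35°  ✓
  (3,4): δ = 141.44°  ·
  (3,5): δ = 52.62°  ✓
  (4,5): δ = 91.18°  ·
antipodal pairs: 8

count = 8; pairs: (0,2), (0,3), (0,4), (1,3), (1,4), (1,5), (2,5), (3,5)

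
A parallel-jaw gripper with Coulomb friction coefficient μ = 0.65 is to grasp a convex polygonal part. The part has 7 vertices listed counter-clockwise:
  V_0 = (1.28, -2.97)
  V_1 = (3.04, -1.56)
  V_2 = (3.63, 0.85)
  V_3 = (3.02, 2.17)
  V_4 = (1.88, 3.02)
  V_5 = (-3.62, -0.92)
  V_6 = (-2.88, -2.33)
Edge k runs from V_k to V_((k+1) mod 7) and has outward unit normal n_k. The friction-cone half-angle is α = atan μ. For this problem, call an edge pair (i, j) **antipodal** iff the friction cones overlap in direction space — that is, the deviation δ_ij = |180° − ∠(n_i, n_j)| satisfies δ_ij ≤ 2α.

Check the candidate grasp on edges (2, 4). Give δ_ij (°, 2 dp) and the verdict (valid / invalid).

δ = 79.19°, invalid

α = atan 0.65 = 33.02°;  2α = 66.05°
edge 2: e_2 = (-0.61, +1.32);  n_2 = (+0.9078, +0.4195)
edge 4: e_4 = (-5.50, -3.94);  n_4 = (-0.5824, +0.8129)
∠(n_2, n_4) = 100.81°
δ = |180° − 100.81°| = 79.19°
79.19° > 2α = 66.05°  →  invalid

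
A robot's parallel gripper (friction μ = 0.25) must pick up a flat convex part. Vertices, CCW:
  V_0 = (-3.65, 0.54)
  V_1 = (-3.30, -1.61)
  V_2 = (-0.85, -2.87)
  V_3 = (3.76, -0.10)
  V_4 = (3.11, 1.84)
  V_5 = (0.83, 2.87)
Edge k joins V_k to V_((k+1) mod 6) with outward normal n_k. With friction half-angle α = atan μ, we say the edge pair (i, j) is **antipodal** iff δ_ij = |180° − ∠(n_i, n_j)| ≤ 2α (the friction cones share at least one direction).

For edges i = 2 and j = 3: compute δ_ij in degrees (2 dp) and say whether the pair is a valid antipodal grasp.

δ = 102.48°, invalid

α = atan 0.25 = 14.04°;  2α = 28.07°
edge 2: e_2 = (+4.61, +2.77);  n_2 = (+0.5150, -0.8572)
edge 3: e_3 = (-0.65, +1.94);  n_3 = (+0.9482, +0.3177)
∠(n_2, n_3) = 77.52°
δ = |180° − 77.52°| = 102.48°
102.48° > 2α = 28.07°  →  invalid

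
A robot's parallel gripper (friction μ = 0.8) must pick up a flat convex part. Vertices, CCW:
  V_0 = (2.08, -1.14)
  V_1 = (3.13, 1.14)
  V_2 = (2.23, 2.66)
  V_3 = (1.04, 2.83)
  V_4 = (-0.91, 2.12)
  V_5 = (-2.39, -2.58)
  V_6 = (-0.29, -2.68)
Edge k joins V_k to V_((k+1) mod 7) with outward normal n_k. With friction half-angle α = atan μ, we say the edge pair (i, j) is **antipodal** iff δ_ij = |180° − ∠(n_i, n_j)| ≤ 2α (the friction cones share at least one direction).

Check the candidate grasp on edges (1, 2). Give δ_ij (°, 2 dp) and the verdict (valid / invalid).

α = atan 0.8 = 38.66°;  2α = 77.32°
edge 1: e_1 = (-0.90, +1.52);  n_1 = (+0.8605, +0.5095)
edge 2: e_2 = (-1.19, +0.17);  n_2 = (+0.1414, +0.9899)
∠(n_1, n_2) = 51.24°
δ = |180° − 51.24°| = 128.76°
128.76° > 2α = 77.32°  →  invalid

δ = 128.76°, invalid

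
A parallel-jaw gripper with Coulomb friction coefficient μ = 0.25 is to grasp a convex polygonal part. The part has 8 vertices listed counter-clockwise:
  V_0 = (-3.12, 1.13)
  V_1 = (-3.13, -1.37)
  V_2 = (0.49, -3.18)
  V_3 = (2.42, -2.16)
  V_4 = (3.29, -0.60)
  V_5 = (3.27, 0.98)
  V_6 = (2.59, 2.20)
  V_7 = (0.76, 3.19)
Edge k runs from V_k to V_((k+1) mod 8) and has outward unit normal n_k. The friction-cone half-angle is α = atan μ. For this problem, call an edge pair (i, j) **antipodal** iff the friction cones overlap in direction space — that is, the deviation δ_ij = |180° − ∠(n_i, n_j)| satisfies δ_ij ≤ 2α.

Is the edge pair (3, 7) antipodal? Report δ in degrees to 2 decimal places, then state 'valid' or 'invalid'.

α = atan 0.25 = 14.04°;  2α = 28.07°
edge 3: e_3 = (+0.87, +1.56);  n_3 = (+0.8734, -0.4871)
edge 7: e_7 = (-3.88, -2.06);  n_7 = (-0.4689, +0.8832)
∠(n_3, n_7) = 147.11°
δ = |180° − 147.11°| = 32.89°
32.89° > 2α = 28.07°  →  invalid

δ = 32.89°, invalid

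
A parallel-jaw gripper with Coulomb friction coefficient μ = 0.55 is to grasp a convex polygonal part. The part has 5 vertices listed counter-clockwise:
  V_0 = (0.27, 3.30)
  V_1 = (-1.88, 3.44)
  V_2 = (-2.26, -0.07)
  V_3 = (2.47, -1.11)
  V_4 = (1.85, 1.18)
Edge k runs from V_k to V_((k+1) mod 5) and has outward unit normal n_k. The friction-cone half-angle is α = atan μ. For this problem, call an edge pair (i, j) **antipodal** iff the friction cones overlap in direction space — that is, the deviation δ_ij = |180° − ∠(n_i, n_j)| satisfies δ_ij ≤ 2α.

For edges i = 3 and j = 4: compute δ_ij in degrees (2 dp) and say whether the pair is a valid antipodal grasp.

α = atan 0.55 = 28.81°;  2α = 57.62°
edge 3: e_3 = (-0.62, +2.29);  n_3 = (+0.9652, +0.2613)
edge 4: e_4 = (-1.58, +2.12);  n_4 = (+0.8018, +0.5976)
∠(n_3, n_4) = 21.55°
δ = |180° − 21.55°| = 158.45°
158.45° > 2α = 57.62°  →  invalid

δ = 158.45°, invalid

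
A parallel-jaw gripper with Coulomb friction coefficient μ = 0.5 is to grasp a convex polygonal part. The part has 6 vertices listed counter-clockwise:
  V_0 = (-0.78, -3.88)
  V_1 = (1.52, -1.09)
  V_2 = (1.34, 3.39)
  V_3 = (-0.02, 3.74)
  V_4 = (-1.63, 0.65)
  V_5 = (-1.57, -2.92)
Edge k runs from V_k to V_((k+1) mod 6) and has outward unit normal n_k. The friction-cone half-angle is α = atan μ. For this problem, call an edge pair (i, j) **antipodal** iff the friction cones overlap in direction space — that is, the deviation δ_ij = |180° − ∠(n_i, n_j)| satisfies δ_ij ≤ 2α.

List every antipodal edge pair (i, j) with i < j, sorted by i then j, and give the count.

α = atan 0.5 = 26.57°;  2α = 53.13°
n_0 = (+0.7716, -0.6361)
n_1 = (+0.9992, +0.0401)
n_2 = (+0.2492, +0.9684)
n_3 = (-0.8868, +0.4621)
n_4 = (-0.9999, -0.0168)
n_5 = (-0.7722, -0.6354)
  (0,1): δ = 138.20°  ·
  (0,2): δ = 64.93°  ·
  (0,3): δ = 11.98°  ✓
  (0,4): δ = 40.46°  ✓
  (0,5): δ = 78.95°  ·
  (1,2): δ = 106.73°  ·
  (1,3): δ = 29.82°  ✓
  (1,4): δ = 1.34°  ✓
  (1,5): δ = 37.15°  ✓
  (2,3): δ = 103.09°  ·
  (2,4): δ = 74.61°  ·
  (2,5): δ = 36.12°  ✓
  (3,4): δ = 151.52°  ·
  (3,5): δ = 113.03°  ·
  (4,5): δ = 141.51°  ·
antipodal pairs: 6

count = 6; pairs: (0,3), (0,4), (1,3), (1,4), (1,5), (2,5)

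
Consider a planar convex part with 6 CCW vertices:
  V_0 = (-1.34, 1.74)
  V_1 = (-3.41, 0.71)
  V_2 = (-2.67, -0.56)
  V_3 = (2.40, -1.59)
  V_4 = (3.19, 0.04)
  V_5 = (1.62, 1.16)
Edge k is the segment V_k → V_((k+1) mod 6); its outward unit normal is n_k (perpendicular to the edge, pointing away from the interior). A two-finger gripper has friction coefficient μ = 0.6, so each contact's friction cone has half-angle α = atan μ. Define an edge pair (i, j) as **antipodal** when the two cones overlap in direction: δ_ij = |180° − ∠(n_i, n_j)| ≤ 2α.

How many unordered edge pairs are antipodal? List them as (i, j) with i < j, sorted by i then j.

count = 7; pairs: (0,2), (0,3), (1,3), (1,4), (1,5), (2,4), (2,5)

α = atan 0.6 = 30.96°;  2α = 61.93°
n_0 = (-0.4455, +0.8953)
n_1 = (-0.8640, -0.5034)
n_2 = (-0.1991, -0.9800)
n_3 = (+0.8999, -0.4361)
n_4 = (+0.5807, +0.8141)
n_5 = (+0.1923, +0.9813)
  (0,1): δ = 86.23°  ·
  (0,2): δ = 37.94°  ✓
  (0,3): δ = 37.69°  ✓
  (0,4): δ = 118.04°  ·
  (0,5): δ = 142.46°  ·
  (1,2): δ = 131.71°  ·
  (1,3): δ = 56.09°  ✓
  (1,4): δ = 24.27°  ✓
  (1,5): δ = 48.69°  ✓
  (2,3): δ = 104.37°  ·
  (2,4): δ = 24.02°  ✓
  (2,5): δ = 0.40°  ✓
  (3,4): δ = 99.65°  ·
  (3,5): δ = 75.23°  ·
  (4,5): δ = 155.58°  ·
antipodal pairs: 7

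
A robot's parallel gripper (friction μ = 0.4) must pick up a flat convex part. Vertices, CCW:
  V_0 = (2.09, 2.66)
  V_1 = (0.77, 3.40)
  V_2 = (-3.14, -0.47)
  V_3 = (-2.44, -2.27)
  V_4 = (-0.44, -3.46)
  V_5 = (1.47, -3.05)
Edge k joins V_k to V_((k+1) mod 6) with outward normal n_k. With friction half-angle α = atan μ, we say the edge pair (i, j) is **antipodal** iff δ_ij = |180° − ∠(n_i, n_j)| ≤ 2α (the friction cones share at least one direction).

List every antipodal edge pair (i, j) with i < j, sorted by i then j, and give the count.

count = 6; pairs: (0,2), (0,3), (0,4), (1,4), (1,5), (2,5)

α = atan 0.4 = 21.80°;  2α = 43.60°
n_0 = (+0.4890, +0.8723)
n_1 = (-0.7035, +0.7107)
n_2 = (-0.9320, -0.3624)
n_3 = (-0.5113, -0.8594)
n_4 = (+0.2099, -0.9777)
n_5 = (+0.9942, -0.1079)
  (0,1): δ = 106.02°  ·
  (0,2): δ = 39.47°  ✓
  (0,3): δ = 1.48°  ✓
  (0,4): δ = 41.39°  ✓
  (0,5): δ = 113.08°  ·
  (1,2): δ = 113.45°  ·
  (1,3): δ = 75.46°  ·
  (1,4): δ = 32.59°  ✓
  (1,5): δ = 39.10°  ✓
  (2,3): δ = 142.00°  ·
  (2,4): δ = 99.14°  ·
  (2,5): δ = 27.45°  ✓
  (3,4): δ = 137.13°  ·
  (3,5): δ = 65.44°  ·
  (4,5): δ = 108.31°  ·
antipodal pairs: 6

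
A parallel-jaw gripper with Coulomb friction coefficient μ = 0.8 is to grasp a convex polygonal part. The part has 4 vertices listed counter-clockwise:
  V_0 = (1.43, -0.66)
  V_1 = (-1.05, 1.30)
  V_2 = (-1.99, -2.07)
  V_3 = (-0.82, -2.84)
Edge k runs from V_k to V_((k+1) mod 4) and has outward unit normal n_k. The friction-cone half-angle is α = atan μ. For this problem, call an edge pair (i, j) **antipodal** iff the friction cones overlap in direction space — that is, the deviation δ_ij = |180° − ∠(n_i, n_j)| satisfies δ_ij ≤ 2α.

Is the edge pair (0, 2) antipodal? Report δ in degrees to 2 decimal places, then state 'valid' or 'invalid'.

δ = 4.97°, valid

α = atan 0.8 = 38.66°;  2α = 77.32°
edge 0: e_0 = (-2.48, +1.96);  n_0 = (+0.6201, +0.7846)
edge 2: e_2 = (+1.17, -0.77);  n_2 = (-0.5497, -0.8353)
∠(n_0, n_2) = 175.03°
δ = |180° − 175.03°| = 4.97°
4.97° ≤ 2α = 77.32°  →  valid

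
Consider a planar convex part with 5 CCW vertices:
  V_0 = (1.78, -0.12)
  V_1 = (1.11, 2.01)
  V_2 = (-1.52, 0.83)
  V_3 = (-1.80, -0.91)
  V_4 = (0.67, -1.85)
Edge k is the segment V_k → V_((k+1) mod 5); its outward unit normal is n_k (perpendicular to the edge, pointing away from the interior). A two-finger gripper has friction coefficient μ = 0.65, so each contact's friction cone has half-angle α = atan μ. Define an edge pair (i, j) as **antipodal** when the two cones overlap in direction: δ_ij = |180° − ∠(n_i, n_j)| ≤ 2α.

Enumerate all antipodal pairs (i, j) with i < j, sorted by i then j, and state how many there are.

count = 5; pairs: (0,2), (0,3), (1,3), (1,4), (2,4)

α = atan 0.65 = 33.02°;  2α = 66.05°
n_0 = (+0.9539, +0.3001)
n_1 = (-0.4094, +0.9124)
n_2 = (-0.9873, +0.1589)
n_3 = (-0.3557, -0.9346)
n_4 = (+0.8417, -0.5400)
  (0,1): δ = 83.30°  ·
  (0,2): δ = 26.60°  ✓
  (0,3): δ = 51.70°  ✓
  (0,4): δ = 129.85°  ·
  (1,2): δ = 123.31°  ·
  (1,3): δ = 45.00°  ✓
  (1,4): δ = 33.15°  ✓
  (2,3): δ = 101.69°  ·
  (2,4): δ = 23.54°  ✓
  (3,4): δ = 101.85°  ·
antipodal pairs: 5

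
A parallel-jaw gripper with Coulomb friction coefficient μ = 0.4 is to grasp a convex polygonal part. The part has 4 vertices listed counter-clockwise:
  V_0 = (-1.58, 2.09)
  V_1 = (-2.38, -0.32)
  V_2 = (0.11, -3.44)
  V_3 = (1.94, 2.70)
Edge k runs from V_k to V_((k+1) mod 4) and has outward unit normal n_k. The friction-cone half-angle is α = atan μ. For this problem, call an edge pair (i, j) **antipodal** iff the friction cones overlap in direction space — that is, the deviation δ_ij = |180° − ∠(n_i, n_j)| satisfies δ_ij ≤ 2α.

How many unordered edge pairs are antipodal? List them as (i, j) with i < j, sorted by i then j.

α = atan 0.4 = 21.80°;  2α = 43.60°
n_0 = (-0.9491, +0.3150)
n_1 = (-0.7816, -0.6238)
n_2 = (+0.9583, -0.2856)
n_3 = (-0.1708, +0.9853)
  (0,1): δ = 123.04°  ·
  (0,2): δ = 1.77°  ✓
  (0,3): δ = 118.20°  ·
  (1,2): δ = 55.19°  ·
  (1,3): δ = 61.24°  ·
  (2,3): δ = 63.57°  ·
antipodal pairs: 1

count = 1; pairs: (0,2)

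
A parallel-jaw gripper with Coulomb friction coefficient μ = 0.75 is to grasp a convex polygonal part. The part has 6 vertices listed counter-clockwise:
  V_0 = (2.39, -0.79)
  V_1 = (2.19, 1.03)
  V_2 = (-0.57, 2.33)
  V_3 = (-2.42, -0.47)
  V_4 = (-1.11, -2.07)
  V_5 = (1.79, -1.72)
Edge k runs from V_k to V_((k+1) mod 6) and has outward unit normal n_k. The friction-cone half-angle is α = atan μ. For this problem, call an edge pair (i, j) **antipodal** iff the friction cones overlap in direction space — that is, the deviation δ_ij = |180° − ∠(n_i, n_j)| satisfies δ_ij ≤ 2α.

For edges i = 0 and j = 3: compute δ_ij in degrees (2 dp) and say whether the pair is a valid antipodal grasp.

δ = 33.04°, valid

α = atan 0.75 = 36.87°;  2α = 73.74°
edge 0: e_0 = (-0.20, +1.82);  n_0 = (+0.9940, +0.1092)
edge 3: e_3 = (+1.31, -1.60);  n_3 = (-0.7737, -0.6335)
∠(n_0, n_3) = 146.96°
δ = |180° − 146.96°| = 33.04°
33.04° ≤ 2α = 73.74°  →  valid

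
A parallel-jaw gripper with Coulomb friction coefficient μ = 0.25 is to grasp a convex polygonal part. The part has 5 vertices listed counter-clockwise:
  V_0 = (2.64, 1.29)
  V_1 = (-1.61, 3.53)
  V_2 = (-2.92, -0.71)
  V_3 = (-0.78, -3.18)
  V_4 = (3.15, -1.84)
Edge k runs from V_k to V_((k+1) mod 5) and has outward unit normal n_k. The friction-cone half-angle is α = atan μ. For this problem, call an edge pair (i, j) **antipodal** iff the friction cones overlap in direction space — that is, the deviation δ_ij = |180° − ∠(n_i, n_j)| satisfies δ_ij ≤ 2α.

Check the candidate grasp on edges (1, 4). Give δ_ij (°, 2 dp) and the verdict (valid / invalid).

α = atan 0.25 = 14.04°;  2α = 28.07°
edge 1: e_1 = (-1.31, -4.24);  n_1 = (-0.9554, +0.2952)
edge 4: e_4 = (-0.51, +3.13);  n_4 = (+0.9870, +0.1608)
∠(n_1, n_4) = 153.58°
δ = |180° − 153.58°| = 26.42°
26.42° ≤ 2α = 28.07°  →  valid

δ = 26.42°, valid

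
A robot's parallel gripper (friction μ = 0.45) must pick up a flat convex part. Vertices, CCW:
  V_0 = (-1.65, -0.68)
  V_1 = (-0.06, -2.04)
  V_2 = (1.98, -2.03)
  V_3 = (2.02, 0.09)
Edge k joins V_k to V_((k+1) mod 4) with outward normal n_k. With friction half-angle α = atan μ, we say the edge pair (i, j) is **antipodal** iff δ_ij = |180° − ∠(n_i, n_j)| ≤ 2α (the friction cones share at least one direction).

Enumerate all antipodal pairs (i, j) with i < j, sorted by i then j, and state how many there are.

α = atan 0.45 = 24.23°;  2α = 48.46°
n_0 = (-0.6500, -0.7599)
n_1 = (+0.0049, -1.0000)
n_2 = (+0.9998, -0.0189)
n_3 = (-0.2053, +0.9787)
  (0,1): δ = 139.18°  ·
  (0,2): δ = 50.54°  ·
  (0,3): δ = 52.39°  ·
  (1,2): δ = 91.36°  ·
  (1,3): δ = 11.57°  ✓
  (2,3): δ = 77.07°  ·
antipodal pairs: 1

count = 1; pairs: (1,3)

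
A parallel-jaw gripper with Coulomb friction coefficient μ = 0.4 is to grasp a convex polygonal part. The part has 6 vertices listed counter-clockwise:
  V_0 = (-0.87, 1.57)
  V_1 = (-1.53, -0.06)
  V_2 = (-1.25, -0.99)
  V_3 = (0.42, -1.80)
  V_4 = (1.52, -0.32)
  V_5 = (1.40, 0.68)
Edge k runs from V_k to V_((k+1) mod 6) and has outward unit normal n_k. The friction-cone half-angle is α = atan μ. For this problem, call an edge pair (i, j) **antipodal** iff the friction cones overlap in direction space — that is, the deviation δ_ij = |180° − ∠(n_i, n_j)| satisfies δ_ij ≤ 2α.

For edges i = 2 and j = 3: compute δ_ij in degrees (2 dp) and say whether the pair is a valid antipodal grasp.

δ = 100.75°, invalid

α = atan 0.4 = 21.80°;  2α = 43.60°
edge 2: e_2 = (+1.67, -0.81);  n_2 = (-0.4364, -0.8998)
edge 3: e_3 = (+1.10, +1.48);  n_3 = (+0.8026, -0.5965)
∠(n_2, n_3) = 79.25°
δ = |180° − 79.25°| = 100.75°
100.75° > 2α = 43.60°  →  invalid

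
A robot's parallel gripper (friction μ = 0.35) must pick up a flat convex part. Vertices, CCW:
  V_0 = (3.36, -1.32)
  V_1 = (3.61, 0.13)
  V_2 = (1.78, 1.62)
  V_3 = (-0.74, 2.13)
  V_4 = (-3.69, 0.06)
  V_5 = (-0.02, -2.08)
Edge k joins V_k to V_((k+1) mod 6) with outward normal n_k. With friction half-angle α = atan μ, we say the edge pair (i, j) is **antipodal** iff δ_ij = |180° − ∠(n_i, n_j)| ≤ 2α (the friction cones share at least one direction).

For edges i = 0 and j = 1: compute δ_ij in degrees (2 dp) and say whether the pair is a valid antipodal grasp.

α = atan 0.35 = 19.29°;  2α = 38.58°
edge 0: e_0 = (+0.25, +1.45);  n_0 = (+0.9855, -0.1699)
edge 1: e_1 = (-1.83, +1.49);  n_1 = (+0.6314, +0.7755)
∠(n_0, n_1) = 60.63°
δ = |180° − 60.63°| = 119.37°
119.37° > 2α = 38.58°  →  invalid

δ = 119.37°, invalid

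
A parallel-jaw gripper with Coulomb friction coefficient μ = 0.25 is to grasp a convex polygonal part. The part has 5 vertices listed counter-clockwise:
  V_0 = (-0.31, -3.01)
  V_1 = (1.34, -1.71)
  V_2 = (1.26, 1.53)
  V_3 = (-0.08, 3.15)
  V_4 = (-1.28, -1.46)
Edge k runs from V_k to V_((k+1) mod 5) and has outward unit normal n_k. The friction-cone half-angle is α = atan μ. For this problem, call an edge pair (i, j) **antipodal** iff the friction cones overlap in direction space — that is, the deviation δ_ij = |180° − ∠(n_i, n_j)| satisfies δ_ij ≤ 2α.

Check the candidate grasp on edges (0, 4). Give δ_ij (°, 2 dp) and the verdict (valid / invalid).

α = atan 0.25 = 14.04°;  2α = 28.07°
edge 0: e_0 = (+1.65, +1.30);  n_0 = (+0.6189, -0.7855)
edge 4: e_4 = (+0.97, -1.55);  n_4 = (-0.8477, -0.5305)
∠(n_0, n_4) = 96.20°
δ = |180° − 96.20°| = 83.80°
83.80° > 2α = 28.07°  →  invalid

δ = 83.80°, invalid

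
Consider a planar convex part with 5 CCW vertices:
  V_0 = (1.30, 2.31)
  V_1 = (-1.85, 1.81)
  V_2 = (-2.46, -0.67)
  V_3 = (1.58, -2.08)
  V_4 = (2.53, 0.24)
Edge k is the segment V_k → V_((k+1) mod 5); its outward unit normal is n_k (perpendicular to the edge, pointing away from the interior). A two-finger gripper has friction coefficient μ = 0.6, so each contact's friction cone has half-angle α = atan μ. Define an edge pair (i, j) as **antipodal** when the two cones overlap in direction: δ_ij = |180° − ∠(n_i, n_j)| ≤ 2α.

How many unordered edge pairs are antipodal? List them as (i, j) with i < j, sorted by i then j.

count = 5; pairs: (0,2), (0,3), (1,3), (1,4), (2,4)

α = atan 0.6 = 30.96°;  2α = 61.93°
n_0 = (-0.1568, +0.9876)
n_1 = (-0.9711, +0.2388)
n_2 = (-0.3295, -0.9441)
n_3 = (+0.9254, -0.3789)
n_4 = (+0.8597, +0.5108)
  (0,1): δ = 112.84°  ·
  (0,2): δ = 28.26°  ✓
  (0,3): δ = 58.71°  ✓
  (0,4): δ = 111.70°  ·
  (1,2): δ = 95.42°  ·
  (1,3): δ = 8.45°  ✓
  (1,4): δ = 44.54°  ✓
  (2,3): δ = 93.03°  ·
  (2,4): δ = 40.04°  ✓
  (3,4): δ = 127.01°  ·
antipodal pairs: 5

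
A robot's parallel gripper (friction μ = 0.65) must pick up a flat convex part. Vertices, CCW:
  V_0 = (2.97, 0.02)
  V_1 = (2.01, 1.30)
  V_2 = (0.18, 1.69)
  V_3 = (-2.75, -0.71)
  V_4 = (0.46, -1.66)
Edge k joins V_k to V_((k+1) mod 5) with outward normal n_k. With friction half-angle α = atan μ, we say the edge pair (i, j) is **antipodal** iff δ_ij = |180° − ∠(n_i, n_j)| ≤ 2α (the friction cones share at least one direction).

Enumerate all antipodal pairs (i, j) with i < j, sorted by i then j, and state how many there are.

α = atan 0.65 = 33.02°;  2α = 66.05°
n_0 = (+0.8000, +0.6000)
n_1 = (+0.2084, +0.9780)
n_2 = (-0.6337, +0.7736)
n_3 = (-0.2838, -0.9589)
n_4 = (+0.5562, -0.8310)
  (0,1): δ = 138.90°  ·
  (0,2): δ = 87.55°  ·
  (0,3): δ = 36.64°  ✓
  (0,4): δ = 86.93°  ·
  (1,2): δ = 128.65°  ·
  (1,3): δ = 4.46°  ✓
  (1,4): δ = 45.83°  ✓
  (2,3): δ = 55.81°  ✓
  (2,4): δ = 5.53°  ✓
  (3,4): δ = 129.72°  ·
antipodal pairs: 5

count = 5; pairs: (0,3), (1,3), (1,4), (2,3), (2,4)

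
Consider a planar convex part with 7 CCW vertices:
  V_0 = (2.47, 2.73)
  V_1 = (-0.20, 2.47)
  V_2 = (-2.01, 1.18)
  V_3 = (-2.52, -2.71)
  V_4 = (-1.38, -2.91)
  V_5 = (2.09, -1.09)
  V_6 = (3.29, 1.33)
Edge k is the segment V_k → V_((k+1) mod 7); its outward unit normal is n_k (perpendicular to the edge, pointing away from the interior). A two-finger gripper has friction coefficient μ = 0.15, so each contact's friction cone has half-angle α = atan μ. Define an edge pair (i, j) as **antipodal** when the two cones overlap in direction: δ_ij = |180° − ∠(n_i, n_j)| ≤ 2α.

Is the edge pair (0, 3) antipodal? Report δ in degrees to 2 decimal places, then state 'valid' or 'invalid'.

α = atan 0.15 = 8.53°;  2α = 17.06°
edge 0: e_0 = (-2.67, -0.26);  n_0 = (-0.0969, +0.9953)
edge 3: e_3 = (+1.14, -0.20);  n_3 = (-0.1728, -0.9850)
∠(n_0, n_3) = 164.49°
δ = |180° − 164.49°| = 15.51°
15.51° ≤ 2α = 17.06°  →  valid

δ = 15.51°, valid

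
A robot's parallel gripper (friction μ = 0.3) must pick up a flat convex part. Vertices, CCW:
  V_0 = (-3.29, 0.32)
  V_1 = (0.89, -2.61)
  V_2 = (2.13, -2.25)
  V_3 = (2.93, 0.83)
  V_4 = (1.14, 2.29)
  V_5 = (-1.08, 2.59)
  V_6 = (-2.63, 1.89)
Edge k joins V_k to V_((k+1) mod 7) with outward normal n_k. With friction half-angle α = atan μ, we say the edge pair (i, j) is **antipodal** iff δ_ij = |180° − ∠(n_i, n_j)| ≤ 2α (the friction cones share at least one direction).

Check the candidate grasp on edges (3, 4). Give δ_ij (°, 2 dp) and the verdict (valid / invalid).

α = atan 0.3 = 16.70°;  2α = 33.40°
edge 3: e_3 = (-1.79, +1.46);  n_3 = (+0.6321, +0.7749)
edge 4: e_4 = (-2.22, +0.30);  n_4 = (+0.1339, +0.9910)
∠(n_3, n_4) = 31.51°
δ = |180° − 31.51°| = 148.49°
148.49° > 2α = 33.40°  →  invalid

δ = 148.49°, invalid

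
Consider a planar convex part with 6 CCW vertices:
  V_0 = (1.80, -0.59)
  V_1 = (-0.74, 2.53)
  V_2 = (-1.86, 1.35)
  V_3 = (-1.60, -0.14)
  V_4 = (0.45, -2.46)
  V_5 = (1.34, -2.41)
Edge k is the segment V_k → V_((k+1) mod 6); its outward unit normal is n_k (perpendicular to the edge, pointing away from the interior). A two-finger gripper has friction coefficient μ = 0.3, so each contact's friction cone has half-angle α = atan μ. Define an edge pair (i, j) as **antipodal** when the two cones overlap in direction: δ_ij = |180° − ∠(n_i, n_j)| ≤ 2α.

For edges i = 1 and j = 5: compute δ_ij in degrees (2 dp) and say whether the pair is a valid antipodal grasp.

α = atan 0.3 = 16.70°;  2α = 33.40°
edge 1: e_1 = (-1.12, -1.18);  n_1 = (-0.7253, +0.6884)
edge 5: e_5 = (+0.46, +1.82);  n_5 = (+0.9695, -0.2450)
∠(n_1, n_5) = 150.68°
δ = |180° − 150.68°| = 29.32°
29.32° ≤ 2α = 33.40°  →  valid

δ = 29.32°, valid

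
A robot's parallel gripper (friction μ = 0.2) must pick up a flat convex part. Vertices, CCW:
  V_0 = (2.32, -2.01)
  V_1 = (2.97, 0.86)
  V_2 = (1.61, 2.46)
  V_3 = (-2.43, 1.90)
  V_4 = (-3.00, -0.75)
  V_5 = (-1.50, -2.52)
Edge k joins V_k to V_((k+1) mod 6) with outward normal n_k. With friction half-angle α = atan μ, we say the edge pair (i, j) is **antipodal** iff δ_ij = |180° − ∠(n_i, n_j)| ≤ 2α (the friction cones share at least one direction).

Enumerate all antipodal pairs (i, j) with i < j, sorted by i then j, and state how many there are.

count = 3; pairs: (0,3), (1,4), (2,5)

α = atan 0.2 = 11.31°;  2α = 22.62°
n_0 = (+0.9753, -0.2209)
n_1 = (+0.7619, +0.6476)
n_2 = (-0.1373, +0.9905)
n_3 = (-0.9776, +0.2103)
n_4 = (-0.7629, -0.6465)
n_5 = (+0.1323, -0.9912)
  (0,1): δ = 126.87°  ·
  (0,2): δ = 69.35°  ·
  (0,3): δ = 0.62°  ✓
  (0,4): δ = 53.04°  ·
  (0,5): δ = 110.37°  ·
  (1,2): δ = 122.47°  ·
  (1,3): δ = 52.50°  ·
  (1,4): δ = 0.08°  ✓
  (1,5): δ = 57.24°  ·
  (2,3): δ = 110.03°  ·
  (2,4): δ = 57.61°  ·
  (2,5): δ = 0.29°  ✓
  (3,4): δ = 127.58°  ·
  (3,5): δ = 70.26°  ·
  (4,5): δ = 122.68°  ·
antipodal pairs: 3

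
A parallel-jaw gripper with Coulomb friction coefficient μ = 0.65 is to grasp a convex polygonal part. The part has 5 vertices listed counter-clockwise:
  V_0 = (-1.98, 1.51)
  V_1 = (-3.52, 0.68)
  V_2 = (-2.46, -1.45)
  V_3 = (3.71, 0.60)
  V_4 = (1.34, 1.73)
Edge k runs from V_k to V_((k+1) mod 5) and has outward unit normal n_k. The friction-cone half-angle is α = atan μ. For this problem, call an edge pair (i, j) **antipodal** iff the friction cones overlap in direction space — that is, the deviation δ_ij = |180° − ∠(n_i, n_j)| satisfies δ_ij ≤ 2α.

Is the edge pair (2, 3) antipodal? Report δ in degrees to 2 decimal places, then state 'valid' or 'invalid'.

δ = 43.87°, valid

α = atan 0.65 = 33.02°;  2α = 66.05°
edge 2: e_2 = (+6.17, +2.05);  n_2 = (+0.3153, -0.9490)
edge 3: e_3 = (-2.37, +1.13);  n_3 = (+0.4304, +0.9026)
∠(n_2, n_3) = 136.13°
δ = |180° − 136.13°| = 43.87°
43.87° ≤ 2α = 66.05°  →  valid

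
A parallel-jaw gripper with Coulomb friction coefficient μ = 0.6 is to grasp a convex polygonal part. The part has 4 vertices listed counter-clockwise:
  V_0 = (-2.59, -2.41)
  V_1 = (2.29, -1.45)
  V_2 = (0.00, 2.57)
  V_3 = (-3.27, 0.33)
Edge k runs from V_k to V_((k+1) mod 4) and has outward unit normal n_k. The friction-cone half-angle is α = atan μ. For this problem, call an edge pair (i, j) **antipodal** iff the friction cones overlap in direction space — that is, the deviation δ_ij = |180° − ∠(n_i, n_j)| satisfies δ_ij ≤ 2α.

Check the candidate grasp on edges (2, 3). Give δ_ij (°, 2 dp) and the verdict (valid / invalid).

α = atan 0.6 = 30.96°;  2α = 61.93°
edge 2: e_2 = (-3.27, -2.24);  n_2 = (-0.5651, +0.8250)
edge 3: e_3 = (+0.68, -2.74);  n_3 = (-0.9706, -0.2409)
∠(n_2, n_3) = 69.53°
δ = |180° − 69.53°| = 110.47°
110.47° > 2α = 61.93°  →  invalid

δ = 110.47°, invalid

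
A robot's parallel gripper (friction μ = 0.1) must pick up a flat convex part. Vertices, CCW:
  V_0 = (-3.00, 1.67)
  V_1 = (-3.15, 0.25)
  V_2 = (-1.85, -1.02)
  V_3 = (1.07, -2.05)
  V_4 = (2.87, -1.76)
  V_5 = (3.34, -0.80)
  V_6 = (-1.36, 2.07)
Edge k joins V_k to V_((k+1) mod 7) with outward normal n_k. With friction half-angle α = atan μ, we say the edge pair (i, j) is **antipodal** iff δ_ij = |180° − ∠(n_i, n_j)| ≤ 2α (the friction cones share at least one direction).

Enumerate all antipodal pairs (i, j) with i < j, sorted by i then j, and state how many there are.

count = 1; pairs: (3,6)

α = atan 0.1 = 5.71°;  2α = 11.42°
n_0 = (-0.9945, +0.1050)
n_1 = (-0.6988, -0.7153)
n_2 = (-0.3327, -0.9430)
n_3 = (+0.1591, -0.9873)
n_4 = (+0.8981, -0.4397)
n_5 = (+0.5212, +0.8535)
n_6 = (-0.2370, +0.9715)
  (0,1): δ = 128.30°  ·
  (0,2): δ = 103.40°  ·
  (0,3): δ = 74.82°  ·
  (0,4): δ = 20.06°  ·
  (0,5): δ = 64.62°  ·
  (0,6): δ = 109.74°  ·
  (1,2): δ = 155.10°  ·
  (1,3): δ = 126.52°  ·
  (1,4): δ = 71.75°  ·
  (1,5): δ = 12.92°  ·
  (1,6): δ = 58.04°  ·
  (2,3): δ = 151.42°  ·
  (2,4): δ = 96.66°  ·
  (2,5): δ = 11.98°  ·
  (2,6): δ = 33.14°  ·
  (3,4): δ = 125.24°  ·
  (3,5): δ = 40.56°  ·
  (3,6): δ = 4.55°  ✓
  (4,5): δ = 95.32°  ·
  (4,6): δ = 50.21°  ·
  (5,6): δ = 134.88°  ·
antipodal pairs: 1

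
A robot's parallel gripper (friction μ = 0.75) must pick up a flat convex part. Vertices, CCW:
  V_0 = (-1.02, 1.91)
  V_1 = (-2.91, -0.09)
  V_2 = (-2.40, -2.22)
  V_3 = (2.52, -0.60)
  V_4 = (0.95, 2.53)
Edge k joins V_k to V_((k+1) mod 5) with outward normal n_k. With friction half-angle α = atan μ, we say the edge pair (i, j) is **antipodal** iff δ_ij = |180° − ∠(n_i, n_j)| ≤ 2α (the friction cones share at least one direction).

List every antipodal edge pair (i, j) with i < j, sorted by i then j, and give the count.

count = 4; pairs: (0,2), (0,3), (1,3), (2,4)

α = atan 0.75 = 36.87°;  2α = 73.74°
n_0 = (-0.7268, +0.6868)
n_1 = (-0.9725, -0.2329)
n_2 = (+0.3128, -0.9498)
n_3 = (+0.8939, +0.4484)
n_4 = (-0.3002, +0.9539)
  (0,1): δ = 123.15°  ·
  (0,2): δ = 28.39°  ✓
  (0,3): δ = 70.02°  ✓
  (0,4): δ = 150.85°  ·
  (1,2): δ = 85.24°  ·
  (1,3): δ = 13.17°  ✓
  (1,4): δ = 94.00°  ·
  (2,3): δ = 81.59°  ·
  (2,4): δ = 0.76°  ✓
  (3,4): δ = 99.17°  ·
antipodal pairs: 4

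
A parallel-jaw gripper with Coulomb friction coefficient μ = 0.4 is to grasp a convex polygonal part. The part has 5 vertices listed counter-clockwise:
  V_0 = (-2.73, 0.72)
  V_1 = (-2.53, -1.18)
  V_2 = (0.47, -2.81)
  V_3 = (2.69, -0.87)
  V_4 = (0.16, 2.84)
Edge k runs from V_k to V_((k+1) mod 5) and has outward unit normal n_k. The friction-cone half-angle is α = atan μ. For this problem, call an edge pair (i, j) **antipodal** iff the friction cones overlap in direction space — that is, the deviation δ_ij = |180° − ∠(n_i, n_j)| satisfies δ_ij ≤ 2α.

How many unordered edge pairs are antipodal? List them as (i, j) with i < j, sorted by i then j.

α = atan 0.4 = 21.80°;  2α = 43.60°
n_0 = (-0.9945, -0.1047)
n_1 = (-0.4774, -0.8787)
n_2 = (+0.6580, -0.7530)
n_3 = (+0.8262, +0.5634)
n_4 = (-0.5915, +0.8063)
  (0,1): δ = 124.53°  ·
  (0,2): δ = 54.86°  ·
  (0,3): δ = 28.28°  ✓
  (0,4): δ = 120.25°  ·
  (1,2): δ = 110.33°  ·
  (1,3): δ = 27.19°  ✓
  (1,4): δ = 64.78°  ·
  (2,3): δ = 96.86°  ·
  (2,4): δ = 4.89°  ✓
  (3,4): δ = 88.03°  ·
antipodal pairs: 3

count = 3; pairs: (0,3), (1,3), (2,4)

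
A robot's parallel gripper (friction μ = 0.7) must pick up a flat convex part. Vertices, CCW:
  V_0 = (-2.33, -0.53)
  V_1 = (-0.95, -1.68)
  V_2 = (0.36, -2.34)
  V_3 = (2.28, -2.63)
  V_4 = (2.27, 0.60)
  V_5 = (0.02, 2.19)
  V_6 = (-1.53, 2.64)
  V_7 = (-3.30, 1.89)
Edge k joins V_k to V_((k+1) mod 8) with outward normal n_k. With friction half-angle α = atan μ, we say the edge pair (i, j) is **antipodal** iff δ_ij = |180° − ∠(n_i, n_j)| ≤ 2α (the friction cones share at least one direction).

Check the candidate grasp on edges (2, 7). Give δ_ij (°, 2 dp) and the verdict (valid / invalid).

δ = 120.43°, invalid

α = atan 0.7 = 34.99°;  2α = 69.98°
edge 2: e_2 = (+1.92, -0.29);  n_2 = (-0.1493, -0.9888)
edge 7: e_7 = (+0.97, -2.42);  n_7 = (-0.9282, -0.3721)
∠(n_2, n_7) = 59.57°
δ = |180° − 59.57°| = 120.43°
120.43° > 2α = 69.98°  →  invalid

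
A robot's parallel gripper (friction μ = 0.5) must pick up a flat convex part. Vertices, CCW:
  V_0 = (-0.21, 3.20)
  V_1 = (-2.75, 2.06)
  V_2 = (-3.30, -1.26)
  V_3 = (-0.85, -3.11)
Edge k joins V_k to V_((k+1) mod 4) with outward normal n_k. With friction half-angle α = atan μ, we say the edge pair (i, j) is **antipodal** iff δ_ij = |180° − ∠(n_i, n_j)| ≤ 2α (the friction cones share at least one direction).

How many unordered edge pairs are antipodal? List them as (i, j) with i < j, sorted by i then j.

count = 1; pairs: (1,3)

α = atan 0.5 = 26.57°;  2α = 53.13°
n_0 = (-0.4095, +0.9123)
n_1 = (-0.9866, +0.1634)
n_2 = (-0.6026, -0.7980)
n_3 = (+0.9949, -0.1009)
  (0,1): δ = 123.58°  ·
  (0,2): δ = 61.23°  ·
  (0,3): δ = 60.04°  ·
  (1,2): δ = 117.65°  ·
  (1,3): δ = 3.61°  ✓
  (2,3): δ = 58.73°  ·
antipodal pairs: 1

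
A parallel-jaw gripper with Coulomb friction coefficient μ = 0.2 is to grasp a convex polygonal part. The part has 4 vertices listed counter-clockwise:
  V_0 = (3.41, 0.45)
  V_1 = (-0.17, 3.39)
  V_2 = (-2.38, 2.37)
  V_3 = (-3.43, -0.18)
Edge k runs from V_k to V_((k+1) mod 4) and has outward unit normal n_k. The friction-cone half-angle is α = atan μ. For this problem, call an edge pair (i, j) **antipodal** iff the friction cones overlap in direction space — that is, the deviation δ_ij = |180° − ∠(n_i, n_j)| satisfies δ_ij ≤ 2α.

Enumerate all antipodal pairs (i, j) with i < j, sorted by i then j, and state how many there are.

count = 1; pairs: (1,3)

α = atan 0.2 = 11.31°;  2α = 22.62°
n_0 = (+0.6346, +0.7728)
n_1 = (-0.4191, +0.9080)
n_2 = (-0.9247, +0.3807)
n_3 = (+0.0917, -0.9958)
  (0,1): δ = 115.83°  ·
  (0,2): δ = 72.99°  ·
  (0,3): δ = 44.66°  ·
  (1,2): δ = 137.16°  ·
  (1,3): δ = 19.51°  ✓
  (2,3): δ = 62.36°  ·
antipodal pairs: 1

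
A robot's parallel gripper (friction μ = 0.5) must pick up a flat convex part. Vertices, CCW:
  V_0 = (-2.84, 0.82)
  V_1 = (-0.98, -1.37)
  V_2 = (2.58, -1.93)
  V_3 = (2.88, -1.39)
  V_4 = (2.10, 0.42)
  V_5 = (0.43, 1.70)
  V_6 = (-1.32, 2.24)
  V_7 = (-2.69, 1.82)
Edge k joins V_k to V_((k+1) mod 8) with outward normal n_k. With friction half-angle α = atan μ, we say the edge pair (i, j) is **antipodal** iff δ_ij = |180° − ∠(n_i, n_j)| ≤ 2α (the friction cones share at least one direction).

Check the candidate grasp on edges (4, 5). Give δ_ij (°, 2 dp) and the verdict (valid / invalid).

α = atan 0.5 = 26.57°;  2α = 53.13°
edge 4: e_4 = (-1.67, +1.28);  n_4 = (+0.6083, +0.7937)
edge 5: e_5 = (-1.75, +0.54);  n_5 = (+0.2949, +0.9555)
∠(n_4, n_5) = 20.32°
δ = |180° − 20.32°| = 159.68°
159.68° > 2α = 53.13°  →  invalid

δ = 159.68°, invalid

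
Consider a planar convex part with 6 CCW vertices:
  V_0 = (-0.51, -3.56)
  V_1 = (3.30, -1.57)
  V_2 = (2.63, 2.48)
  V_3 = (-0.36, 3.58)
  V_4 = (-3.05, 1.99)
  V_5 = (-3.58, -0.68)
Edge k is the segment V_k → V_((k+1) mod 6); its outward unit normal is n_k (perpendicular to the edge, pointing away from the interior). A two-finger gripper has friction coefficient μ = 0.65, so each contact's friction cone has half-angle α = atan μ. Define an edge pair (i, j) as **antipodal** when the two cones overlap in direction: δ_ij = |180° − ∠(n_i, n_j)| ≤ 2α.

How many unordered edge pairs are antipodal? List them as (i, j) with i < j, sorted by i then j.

α = atan 0.65 = 33.02°;  2α = 66.05°
n_0 = (+0.4630, -0.8864)
n_1 = (+0.9866, +0.1632)
n_2 = (+0.3453, +0.9385)
n_3 = (-0.5088, +0.8609)
n_4 = (-0.9809, +0.1947)
n_5 = (-0.6842, -0.7293)
  (0,1): δ = 108.19°  ·
  (0,2): δ = 47.78°  ✓
  (0,3): δ = 3.01°  ✓
  (0,4): δ = 51.19°  ✓
  (0,5): δ = 109.25°  ·
  (1,2): δ = 119.59°  ·
  (1,3): δ = 68.81°  ·
  (1,4): δ = 20.62°  ✓
  (1,5): δ = 37.44°  ✓
  (2,3): δ = 129.22°  ·
  (2,4): δ = 81.03°  ·
  (2,5): δ = 22.97°  ✓
  (3,4): δ = 131.81°  ·
  (3,5): δ = 73.76°  ·
  (4,5): δ = 121.94°  ·
antipodal pairs: 6

count = 6; pairs: (0,2), (0,3), (0,4), (1,4), (1,5), (2,5)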